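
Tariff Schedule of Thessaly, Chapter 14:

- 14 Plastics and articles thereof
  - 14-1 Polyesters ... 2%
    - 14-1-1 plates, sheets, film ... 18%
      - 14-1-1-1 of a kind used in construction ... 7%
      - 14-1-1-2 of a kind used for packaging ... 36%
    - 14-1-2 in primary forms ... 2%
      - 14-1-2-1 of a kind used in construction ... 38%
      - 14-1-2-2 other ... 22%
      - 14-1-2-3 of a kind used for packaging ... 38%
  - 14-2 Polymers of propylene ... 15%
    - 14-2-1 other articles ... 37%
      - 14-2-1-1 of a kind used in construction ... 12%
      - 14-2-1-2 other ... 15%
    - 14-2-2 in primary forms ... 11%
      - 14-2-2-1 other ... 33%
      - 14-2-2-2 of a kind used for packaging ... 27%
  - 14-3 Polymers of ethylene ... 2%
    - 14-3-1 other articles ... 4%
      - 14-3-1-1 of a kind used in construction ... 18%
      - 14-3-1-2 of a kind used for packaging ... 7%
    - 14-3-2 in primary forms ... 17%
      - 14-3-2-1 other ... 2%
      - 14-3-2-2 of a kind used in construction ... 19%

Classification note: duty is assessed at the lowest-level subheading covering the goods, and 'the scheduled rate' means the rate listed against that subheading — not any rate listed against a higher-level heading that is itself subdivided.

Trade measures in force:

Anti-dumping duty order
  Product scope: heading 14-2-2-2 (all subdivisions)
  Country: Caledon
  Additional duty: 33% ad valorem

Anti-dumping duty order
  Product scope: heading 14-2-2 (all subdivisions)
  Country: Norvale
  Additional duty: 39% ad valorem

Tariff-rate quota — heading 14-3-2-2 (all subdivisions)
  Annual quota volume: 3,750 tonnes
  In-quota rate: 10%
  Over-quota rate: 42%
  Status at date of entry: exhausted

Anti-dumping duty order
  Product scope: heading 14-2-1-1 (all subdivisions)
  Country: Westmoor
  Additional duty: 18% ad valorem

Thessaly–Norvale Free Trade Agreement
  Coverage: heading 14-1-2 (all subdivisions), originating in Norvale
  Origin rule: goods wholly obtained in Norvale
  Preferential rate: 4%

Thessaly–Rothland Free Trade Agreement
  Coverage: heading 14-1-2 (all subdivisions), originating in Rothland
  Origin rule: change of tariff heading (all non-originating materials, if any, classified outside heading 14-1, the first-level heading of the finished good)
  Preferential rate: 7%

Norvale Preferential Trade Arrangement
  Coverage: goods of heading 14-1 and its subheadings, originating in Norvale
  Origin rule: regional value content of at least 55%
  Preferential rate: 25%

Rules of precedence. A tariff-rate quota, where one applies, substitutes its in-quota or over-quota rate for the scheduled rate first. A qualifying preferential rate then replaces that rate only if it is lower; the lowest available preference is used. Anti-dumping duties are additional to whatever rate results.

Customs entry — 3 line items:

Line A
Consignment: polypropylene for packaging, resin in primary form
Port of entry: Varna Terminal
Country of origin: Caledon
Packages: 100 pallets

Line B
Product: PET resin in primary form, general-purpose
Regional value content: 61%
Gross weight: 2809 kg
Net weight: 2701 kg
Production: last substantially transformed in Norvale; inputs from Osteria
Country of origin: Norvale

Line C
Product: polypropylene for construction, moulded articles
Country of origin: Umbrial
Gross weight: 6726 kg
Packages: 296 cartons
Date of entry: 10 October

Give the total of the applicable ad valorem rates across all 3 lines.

Line A: polypropylene → 14-2; resin in primary form → 14-2-2; for packaging → 14-2-2-2. Scheduled 27%. anti-dumping (Caledon, 14-2-2-2): +33%; total 27% + 33% = 60%. → 60%.
Line B: PET → 14-1; resin in primary form → 14-1-2; general-purpose → 14-1-2-2. Scheduled 22%. Norvale agreement on 14-1-2: not wholly obtained; Norvale agreement on 14-1: RVC ≥ 55% → 25% available; preference 25% not lower than 22% → no reduction. → 22%.
Line C: polypropylene → 14-2; moulded articles → 14-2-1; for construction → 14-2-1-1. Scheduled 12%. No special measure applies. → 12%.
Sum: 60% + 22% + 12% = 94%.

94%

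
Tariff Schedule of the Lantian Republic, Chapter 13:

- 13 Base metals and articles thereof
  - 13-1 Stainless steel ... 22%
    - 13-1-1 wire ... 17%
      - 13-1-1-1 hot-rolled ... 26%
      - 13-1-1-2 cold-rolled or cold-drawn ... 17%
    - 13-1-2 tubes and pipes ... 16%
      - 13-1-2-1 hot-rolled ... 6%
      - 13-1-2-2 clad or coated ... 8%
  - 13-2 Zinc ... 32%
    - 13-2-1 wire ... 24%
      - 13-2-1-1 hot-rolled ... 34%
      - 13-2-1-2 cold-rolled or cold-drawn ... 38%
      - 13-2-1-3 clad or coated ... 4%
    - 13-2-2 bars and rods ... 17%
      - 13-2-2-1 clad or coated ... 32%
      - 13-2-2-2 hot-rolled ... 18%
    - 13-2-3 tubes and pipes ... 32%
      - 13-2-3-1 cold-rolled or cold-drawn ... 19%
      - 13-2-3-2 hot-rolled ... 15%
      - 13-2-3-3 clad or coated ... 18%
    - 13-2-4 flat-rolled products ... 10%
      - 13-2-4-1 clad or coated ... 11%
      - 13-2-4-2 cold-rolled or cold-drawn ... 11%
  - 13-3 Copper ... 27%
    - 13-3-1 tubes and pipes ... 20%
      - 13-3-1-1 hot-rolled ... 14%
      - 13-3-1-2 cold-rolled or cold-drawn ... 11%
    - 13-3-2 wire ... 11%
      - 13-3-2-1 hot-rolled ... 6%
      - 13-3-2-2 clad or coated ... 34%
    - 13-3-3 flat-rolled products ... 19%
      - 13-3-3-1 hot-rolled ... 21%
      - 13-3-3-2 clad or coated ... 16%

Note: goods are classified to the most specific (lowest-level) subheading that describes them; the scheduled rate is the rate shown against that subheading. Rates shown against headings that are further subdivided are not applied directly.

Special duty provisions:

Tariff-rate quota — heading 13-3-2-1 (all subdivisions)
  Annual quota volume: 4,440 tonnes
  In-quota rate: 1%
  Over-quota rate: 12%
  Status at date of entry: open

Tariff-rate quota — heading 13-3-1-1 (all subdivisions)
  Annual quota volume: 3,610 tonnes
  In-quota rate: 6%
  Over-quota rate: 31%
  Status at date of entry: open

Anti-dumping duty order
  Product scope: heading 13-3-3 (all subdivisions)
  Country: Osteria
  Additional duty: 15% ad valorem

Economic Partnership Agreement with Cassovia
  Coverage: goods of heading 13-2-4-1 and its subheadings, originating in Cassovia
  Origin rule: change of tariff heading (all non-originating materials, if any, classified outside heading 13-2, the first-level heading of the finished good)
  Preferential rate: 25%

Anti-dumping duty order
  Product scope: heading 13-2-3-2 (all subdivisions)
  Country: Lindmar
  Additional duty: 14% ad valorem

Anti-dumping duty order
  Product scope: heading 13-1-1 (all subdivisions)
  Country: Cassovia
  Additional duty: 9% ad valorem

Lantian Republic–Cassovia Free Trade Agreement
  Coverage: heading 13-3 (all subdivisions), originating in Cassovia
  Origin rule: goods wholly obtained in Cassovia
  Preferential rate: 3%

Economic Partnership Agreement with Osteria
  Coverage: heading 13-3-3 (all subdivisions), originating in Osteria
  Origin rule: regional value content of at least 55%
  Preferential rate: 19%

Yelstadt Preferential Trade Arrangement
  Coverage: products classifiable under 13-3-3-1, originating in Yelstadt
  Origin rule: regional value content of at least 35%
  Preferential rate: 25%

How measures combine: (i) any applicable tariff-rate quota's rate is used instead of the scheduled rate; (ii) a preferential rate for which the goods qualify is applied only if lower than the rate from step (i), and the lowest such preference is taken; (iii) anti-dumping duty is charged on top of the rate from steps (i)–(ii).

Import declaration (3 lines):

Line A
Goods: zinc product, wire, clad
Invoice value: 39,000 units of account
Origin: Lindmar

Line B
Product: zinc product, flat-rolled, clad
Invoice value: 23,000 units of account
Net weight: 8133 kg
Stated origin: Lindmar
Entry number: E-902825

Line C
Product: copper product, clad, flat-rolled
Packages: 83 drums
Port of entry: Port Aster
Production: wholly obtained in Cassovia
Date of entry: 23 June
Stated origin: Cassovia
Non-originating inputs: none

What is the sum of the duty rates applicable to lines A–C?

18%

Line A: zinc → 13-2; wire → 13-2-1; clad → 13-2-1-3. Scheduled 4%. No special measure applies. → 4%.
Line B: zinc → 13-2; flat-rolled → 13-2-4; clad → 13-2-4-1. Scheduled 11%. No special measure applies. → 11%.
Line C: copper → 13-3; flat-rolled → 13-3-3; clad → 13-3-3-2. Scheduled 16%. Cassovia agreement on 13-2-4-1: 13-3-3-2 not covered; Cassovia agreement on 13-3: wholly obtained → 3% available; preferential 3%. → 3%.
Sum: 4% + 11% + 3% = 18%.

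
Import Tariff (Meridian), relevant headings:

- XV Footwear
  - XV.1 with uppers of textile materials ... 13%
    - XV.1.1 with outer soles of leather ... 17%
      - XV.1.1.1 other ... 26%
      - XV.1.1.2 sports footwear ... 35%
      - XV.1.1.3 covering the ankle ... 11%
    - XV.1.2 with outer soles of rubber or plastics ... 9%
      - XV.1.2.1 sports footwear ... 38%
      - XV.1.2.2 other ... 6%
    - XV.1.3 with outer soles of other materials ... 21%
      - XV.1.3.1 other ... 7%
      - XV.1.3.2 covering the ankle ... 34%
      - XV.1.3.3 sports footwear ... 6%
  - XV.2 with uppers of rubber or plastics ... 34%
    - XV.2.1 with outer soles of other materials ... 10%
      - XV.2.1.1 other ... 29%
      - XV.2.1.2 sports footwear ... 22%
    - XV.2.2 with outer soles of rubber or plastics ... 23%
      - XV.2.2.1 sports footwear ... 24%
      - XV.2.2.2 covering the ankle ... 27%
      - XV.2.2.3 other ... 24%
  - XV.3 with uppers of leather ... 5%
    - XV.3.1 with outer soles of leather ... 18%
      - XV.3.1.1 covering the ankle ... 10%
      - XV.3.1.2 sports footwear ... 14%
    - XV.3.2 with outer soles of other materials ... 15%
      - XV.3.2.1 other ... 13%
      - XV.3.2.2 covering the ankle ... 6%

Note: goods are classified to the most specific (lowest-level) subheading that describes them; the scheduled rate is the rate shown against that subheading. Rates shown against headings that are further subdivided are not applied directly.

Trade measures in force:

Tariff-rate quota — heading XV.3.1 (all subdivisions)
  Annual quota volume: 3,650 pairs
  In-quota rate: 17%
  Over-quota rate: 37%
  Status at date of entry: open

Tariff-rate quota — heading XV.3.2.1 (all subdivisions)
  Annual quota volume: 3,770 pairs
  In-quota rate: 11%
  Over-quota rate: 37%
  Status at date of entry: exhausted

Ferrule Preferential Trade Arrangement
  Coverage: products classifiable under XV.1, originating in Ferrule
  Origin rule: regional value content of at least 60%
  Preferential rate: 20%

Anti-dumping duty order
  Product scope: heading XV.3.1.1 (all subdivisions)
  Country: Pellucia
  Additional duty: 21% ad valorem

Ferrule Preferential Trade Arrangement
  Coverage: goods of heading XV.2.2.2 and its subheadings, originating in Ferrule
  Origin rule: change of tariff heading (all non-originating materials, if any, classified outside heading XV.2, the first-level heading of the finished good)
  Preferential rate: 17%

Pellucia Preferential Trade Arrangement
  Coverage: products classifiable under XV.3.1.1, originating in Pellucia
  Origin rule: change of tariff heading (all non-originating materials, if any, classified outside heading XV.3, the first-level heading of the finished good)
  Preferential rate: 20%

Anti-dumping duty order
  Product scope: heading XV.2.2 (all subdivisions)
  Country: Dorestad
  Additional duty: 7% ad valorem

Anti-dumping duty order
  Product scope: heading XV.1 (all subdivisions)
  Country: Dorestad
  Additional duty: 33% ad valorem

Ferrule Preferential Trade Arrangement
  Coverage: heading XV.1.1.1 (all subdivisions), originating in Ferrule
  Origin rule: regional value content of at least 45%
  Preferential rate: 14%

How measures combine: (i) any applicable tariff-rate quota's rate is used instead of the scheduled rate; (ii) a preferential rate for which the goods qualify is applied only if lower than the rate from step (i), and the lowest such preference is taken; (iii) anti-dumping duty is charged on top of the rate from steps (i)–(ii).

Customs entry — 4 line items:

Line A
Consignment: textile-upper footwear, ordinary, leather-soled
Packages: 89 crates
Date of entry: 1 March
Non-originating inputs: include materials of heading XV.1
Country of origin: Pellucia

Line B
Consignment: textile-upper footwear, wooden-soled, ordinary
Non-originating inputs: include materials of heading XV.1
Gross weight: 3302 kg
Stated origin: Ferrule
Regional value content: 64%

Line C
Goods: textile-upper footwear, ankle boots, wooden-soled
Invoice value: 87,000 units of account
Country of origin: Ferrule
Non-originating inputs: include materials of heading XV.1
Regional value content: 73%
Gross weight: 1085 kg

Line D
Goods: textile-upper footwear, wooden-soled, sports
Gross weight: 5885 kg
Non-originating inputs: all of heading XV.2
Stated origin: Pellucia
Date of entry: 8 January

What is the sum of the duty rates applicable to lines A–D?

Line A: textile-upper → XV.1; leather-soled → XV.1.1; ordinary → XV.1.1.1. Scheduled 26%. Pellucia agreement on XV.3.1.1: XV.1.1.1 not covered. → 26%.
Line B: textile-upper → XV.1; wooden-soled → XV.1.3; ordinary → XV.1.3.1. Scheduled 7%. Ferrule agreement on XV.1: RVC ≥ 60% → 20% available; Ferrule agreement on XV.2.2.2: XV.1.3.1 not covered; Ferrule agreement on XV.1.1.1: XV.1.3.1 not covered; preference 20% not lower than 7% → no reduction. → 7%.
Line C: textile-upper → XV.1; wooden-soled → XV.1.3; ankle boots → XV.1.3.2. Scheduled 34%. Ferrule agreement on XV.1: RVC ≥ 60% → 20% available; Ferrule agreement on XV.2.2.2: XV.1.3.2 not covered; Ferrule agreement on XV.1.1.1: XV.1.3.2 not covered; preferential 20%. → 20%.
Line D: textile-upper → XV.1; wooden-soled → XV.1.3; sports → XV.1.3.3. Scheduled 6%. Pellucia agreement on XV.3.1.1: XV.1.3.3 not covered. → 6%.
Sum: 26% + 7% + 20% + 6% = 59%.

59%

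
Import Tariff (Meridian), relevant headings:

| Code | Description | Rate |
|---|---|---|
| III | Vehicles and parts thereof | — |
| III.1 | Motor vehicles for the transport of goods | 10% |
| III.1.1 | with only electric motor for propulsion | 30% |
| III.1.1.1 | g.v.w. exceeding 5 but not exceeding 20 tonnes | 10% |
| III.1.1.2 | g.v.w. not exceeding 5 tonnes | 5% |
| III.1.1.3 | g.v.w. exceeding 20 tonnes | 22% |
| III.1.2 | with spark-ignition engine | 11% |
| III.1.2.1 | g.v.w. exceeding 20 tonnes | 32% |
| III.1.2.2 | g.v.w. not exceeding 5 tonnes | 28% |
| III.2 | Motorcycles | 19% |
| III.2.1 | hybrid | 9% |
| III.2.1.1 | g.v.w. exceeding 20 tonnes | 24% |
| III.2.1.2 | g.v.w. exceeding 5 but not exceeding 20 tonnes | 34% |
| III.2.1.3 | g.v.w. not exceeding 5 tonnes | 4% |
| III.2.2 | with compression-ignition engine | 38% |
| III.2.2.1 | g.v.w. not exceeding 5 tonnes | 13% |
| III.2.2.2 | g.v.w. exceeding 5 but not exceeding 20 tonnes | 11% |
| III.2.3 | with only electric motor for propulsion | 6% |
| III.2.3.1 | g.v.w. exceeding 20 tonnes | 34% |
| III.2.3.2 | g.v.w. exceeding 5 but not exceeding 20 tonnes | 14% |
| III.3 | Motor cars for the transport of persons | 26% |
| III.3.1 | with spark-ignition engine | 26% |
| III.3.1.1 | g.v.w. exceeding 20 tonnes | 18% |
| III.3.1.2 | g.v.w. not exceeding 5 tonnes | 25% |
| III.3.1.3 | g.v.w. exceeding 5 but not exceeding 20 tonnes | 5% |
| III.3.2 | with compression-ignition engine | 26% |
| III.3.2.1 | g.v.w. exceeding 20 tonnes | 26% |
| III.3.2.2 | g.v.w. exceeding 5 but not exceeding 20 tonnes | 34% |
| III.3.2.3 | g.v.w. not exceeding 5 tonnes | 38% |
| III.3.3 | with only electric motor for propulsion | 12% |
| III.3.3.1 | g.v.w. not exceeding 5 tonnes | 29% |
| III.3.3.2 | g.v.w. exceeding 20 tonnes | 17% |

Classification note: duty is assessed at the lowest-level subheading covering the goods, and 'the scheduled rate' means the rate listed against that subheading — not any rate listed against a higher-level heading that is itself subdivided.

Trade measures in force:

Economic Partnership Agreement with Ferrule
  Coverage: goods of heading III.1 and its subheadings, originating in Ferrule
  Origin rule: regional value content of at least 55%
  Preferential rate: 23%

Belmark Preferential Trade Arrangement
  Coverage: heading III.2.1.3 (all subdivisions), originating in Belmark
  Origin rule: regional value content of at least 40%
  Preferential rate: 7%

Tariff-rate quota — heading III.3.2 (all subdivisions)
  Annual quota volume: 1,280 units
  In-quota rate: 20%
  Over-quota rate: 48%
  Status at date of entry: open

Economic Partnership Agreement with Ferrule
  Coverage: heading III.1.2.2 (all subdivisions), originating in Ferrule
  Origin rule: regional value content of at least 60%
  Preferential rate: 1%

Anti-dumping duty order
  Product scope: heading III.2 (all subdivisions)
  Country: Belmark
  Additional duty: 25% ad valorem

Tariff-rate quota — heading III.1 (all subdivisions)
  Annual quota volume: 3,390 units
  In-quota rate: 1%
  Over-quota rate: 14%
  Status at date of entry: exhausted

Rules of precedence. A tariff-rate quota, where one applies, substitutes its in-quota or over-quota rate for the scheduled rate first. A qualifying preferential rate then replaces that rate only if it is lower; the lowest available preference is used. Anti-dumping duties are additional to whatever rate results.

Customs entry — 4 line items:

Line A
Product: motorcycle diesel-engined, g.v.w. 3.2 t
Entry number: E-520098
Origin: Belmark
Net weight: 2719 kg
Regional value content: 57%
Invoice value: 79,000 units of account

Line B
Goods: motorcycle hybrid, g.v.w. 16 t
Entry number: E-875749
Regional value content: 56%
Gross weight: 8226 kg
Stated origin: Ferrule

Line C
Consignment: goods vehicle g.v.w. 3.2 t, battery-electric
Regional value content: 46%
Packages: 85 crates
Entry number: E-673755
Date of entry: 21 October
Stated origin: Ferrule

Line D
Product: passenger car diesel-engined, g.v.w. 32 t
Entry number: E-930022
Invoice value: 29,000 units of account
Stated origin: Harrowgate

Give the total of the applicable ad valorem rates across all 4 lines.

Line A: motorcycle → III.2; diesel-engined → III.2.2; g.v.w. 3.2 t → III.2.2.1. Scheduled 13%. Belmark agreement on III.2.1.3: III.2.2.1 not covered; anti-dumping (Belmark, III.2): +25%; total 13% + 25% = 38%. → 38%.
Line B: motorcycle → III.2; hybrid → III.2.1; g.v.w. 16 t → III.2.1.2. Scheduled 34%. Ferrule agreement on III.1: III.2.1.2 not covered; Ferrule agreement on III.1.2.2: III.2.1.2 not covered. → 34%.
Line C: goods vehicle → III.1; battery-electric → III.1.1; g.v.w. 3.2 t → III.1.1.2. Scheduled 5%. quota on III.1 exhausted → over-quota 14%; Ferrule agreement on III.1: RVC < 55%; Ferrule agreement on III.1.2.2: III.1.1.2 not covered. → 14%.
Line D: passenger car → III.3; diesel-engined → III.3.2; g.v.w. 32 t → III.3.2.1. Scheduled 26%. quota on III.3.2 open → in-quota 20%. → 20%.
Sum: 38% + 34% + 14% + 20% = 106%.

106%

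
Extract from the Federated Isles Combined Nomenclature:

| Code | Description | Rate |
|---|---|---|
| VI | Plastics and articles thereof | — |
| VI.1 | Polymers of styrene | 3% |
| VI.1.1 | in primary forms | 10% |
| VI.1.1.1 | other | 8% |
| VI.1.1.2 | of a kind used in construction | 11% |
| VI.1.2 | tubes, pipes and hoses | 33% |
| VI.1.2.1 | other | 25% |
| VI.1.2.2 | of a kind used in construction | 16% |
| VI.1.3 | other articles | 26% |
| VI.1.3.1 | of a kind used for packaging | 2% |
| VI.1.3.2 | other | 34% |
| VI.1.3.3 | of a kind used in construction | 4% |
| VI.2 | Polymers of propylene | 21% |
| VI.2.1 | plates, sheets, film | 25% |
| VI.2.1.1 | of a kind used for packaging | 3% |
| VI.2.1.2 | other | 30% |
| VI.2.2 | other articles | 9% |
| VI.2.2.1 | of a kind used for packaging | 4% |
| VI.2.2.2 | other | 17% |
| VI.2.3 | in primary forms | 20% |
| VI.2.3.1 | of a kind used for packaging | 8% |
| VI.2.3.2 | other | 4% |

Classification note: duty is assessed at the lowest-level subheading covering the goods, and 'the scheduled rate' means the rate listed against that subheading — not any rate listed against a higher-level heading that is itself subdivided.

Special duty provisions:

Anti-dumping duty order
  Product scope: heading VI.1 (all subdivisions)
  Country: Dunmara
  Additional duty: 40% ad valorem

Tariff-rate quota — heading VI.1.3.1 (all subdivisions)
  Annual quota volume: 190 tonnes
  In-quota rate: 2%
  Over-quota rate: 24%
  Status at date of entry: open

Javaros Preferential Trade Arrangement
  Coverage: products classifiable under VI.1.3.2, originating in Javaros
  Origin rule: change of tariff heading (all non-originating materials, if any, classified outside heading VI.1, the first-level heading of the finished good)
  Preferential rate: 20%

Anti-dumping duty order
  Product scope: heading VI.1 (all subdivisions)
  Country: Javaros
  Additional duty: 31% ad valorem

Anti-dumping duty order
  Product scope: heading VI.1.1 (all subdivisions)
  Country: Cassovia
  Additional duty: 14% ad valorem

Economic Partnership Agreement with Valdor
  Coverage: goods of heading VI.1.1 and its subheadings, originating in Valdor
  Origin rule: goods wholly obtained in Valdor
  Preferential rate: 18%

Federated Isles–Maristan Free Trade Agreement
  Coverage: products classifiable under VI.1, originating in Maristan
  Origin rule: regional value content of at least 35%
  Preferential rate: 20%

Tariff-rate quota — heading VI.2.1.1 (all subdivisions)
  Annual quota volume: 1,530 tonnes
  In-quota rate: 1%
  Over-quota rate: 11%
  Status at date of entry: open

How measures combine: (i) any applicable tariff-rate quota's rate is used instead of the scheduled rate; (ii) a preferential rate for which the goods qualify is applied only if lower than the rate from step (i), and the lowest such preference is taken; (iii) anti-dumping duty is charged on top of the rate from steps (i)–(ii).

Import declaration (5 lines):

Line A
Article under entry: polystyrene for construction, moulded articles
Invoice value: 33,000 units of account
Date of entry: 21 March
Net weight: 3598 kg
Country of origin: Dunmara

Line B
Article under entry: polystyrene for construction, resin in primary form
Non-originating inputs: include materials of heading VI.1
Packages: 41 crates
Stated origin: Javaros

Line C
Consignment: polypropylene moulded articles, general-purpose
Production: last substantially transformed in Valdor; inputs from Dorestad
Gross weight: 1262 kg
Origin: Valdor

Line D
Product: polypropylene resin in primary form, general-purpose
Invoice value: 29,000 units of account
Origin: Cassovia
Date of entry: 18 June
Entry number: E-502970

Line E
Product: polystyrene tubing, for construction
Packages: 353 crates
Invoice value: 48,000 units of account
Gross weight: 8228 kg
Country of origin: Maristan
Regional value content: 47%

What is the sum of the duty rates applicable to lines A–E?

123%

Line A: polystyrene → VI.1; moulded articles → VI.1.3; for construction → VI.1.3.3. Scheduled 4%. anti-dumping (Dunmara, VI.1): +40%; total 4% + 40% = 44%. → 44%.
Line B: polystyrene → VI.1; resin in primary form → VI.1.1; for construction → VI.1.1.2. Scheduled 11%. Javaros agreement on VI.1.3.2: VI.1.1.2 not covered; anti-dumping (Javaros, VI.1): +31%; total 11% + 31% = 42%. → 42%.
Line C: polypropylene → VI.2; moulded articles → VI.2.2; general-purpose → VI.2.2.2. Scheduled 17%. Valdor agreement on VI.1.1: VI.2.2.2 not covered. → 17%.
Line D: polypropylene → VI.2; resin in primary form → VI.2.3; general-purpose → VI.2.3.2. Scheduled 4%. No special measure applies. → 4%.
Line E: polystyrene → VI.1; tubing → VI.1.2; for construction → VI.1.2.2. Scheduled 16%. Maristan agreement on VI.1: RVC ≥ 35% → 20% available; preference 20% not lower than 16% → no reduction. → 16%.
Sum: 44% + 42% + 17% + 4% + 16% = 123%.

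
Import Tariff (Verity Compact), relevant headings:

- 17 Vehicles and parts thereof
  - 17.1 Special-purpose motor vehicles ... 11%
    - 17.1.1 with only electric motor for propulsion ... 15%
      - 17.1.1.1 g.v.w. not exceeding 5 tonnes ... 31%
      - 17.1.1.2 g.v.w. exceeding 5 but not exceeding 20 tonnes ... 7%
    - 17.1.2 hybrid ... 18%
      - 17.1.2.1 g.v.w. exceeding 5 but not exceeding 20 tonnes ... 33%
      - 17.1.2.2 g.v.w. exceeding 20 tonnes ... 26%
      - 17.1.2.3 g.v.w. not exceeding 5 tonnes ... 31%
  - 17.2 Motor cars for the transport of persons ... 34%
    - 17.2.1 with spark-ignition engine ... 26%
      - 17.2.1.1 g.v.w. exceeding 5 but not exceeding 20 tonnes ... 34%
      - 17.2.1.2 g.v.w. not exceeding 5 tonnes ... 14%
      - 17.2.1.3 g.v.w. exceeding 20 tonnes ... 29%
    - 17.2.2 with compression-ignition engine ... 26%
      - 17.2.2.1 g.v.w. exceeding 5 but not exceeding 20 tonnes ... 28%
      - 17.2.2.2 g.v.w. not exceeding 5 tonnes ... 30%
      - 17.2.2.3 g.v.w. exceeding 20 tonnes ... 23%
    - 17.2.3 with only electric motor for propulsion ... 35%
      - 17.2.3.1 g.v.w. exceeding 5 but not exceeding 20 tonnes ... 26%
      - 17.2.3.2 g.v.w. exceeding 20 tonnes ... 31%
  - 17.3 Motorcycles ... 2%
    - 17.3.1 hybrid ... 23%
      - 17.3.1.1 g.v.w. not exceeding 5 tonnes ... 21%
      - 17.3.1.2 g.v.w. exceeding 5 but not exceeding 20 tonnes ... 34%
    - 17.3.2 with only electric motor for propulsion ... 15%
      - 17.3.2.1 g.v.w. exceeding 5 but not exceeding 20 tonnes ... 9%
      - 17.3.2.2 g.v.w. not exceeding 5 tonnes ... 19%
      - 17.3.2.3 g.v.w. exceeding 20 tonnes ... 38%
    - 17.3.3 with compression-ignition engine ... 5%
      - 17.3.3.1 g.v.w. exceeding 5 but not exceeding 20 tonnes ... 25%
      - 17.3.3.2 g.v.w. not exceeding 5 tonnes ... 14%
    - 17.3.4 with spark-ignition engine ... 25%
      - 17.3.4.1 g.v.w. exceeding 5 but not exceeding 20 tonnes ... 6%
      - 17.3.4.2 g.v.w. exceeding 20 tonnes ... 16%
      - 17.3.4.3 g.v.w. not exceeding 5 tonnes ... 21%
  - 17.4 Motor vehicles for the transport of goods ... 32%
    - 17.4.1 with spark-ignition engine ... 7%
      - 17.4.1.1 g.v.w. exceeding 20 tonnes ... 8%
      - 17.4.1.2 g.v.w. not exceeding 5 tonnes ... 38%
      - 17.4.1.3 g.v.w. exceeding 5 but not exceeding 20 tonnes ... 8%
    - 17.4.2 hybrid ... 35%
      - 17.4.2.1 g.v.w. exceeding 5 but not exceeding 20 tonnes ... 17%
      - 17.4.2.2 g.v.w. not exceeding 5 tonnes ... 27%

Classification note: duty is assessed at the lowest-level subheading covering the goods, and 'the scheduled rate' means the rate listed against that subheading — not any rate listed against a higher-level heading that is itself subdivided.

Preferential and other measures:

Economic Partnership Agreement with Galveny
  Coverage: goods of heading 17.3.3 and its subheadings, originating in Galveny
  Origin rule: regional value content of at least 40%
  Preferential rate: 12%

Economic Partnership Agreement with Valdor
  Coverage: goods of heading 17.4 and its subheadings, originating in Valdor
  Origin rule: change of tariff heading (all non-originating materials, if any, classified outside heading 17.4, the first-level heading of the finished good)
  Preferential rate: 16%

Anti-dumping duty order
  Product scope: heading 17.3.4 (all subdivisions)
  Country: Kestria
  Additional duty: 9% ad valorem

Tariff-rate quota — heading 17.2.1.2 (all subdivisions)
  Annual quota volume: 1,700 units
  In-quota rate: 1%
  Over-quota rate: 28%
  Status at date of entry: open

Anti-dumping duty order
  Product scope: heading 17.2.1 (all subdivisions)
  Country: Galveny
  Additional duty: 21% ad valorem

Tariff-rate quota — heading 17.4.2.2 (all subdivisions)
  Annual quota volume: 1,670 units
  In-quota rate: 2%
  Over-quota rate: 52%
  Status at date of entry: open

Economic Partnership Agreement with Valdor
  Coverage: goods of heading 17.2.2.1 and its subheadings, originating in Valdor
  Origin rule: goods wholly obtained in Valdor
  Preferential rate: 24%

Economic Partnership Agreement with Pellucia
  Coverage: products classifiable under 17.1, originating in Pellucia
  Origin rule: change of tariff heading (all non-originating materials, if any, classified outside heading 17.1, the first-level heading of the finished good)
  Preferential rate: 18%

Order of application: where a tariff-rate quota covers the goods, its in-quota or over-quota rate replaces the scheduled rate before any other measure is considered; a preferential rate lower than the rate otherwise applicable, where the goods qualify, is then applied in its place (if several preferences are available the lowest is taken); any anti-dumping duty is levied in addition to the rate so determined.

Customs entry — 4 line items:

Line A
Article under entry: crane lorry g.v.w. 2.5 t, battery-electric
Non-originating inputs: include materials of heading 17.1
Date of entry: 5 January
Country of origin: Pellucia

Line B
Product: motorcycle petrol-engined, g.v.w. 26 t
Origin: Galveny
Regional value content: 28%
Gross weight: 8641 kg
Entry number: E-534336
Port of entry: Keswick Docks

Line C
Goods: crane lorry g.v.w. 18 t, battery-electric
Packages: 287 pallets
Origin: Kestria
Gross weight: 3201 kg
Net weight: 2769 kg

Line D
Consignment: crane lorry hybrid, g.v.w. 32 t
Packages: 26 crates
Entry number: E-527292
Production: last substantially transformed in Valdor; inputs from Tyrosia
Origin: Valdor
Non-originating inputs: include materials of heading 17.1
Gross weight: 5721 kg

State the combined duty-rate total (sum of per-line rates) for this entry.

Line A: crane lorry → 17.1; battery-electric → 17.1.1; g.v.w. 2.5 t → 17.1.1.1. Scheduled 31%. Pellucia agreement on 17.1: CTH not met. → 31%.
Line B: motorcycle → 17.3; petrol-engined → 17.3.4; g.v.w. 26 t → 17.3.4.2. Scheduled 16%. Galveny agreement on 17.3.3: 17.3.4.2 not covered. → 16%.
Line C: crane lorry → 17.1; battery-electric → 17.1.1; g.v.w. 18 t → 17.1.1.2. Scheduled 7%. No special measure applies. → 7%.
Line D: crane lorry → 17.1; hybrid → 17.1.2; g.v.w. 32 t → 17.1.2.2. Scheduled 26%. Valdor agreement on 17.4: 17.1.2.2 not covered; Valdor agreement on 17.2.2.1: 17.1.2.2 not covered. → 26%.
Sum: 31% + 16% + 7% + 26% = 80%.

80%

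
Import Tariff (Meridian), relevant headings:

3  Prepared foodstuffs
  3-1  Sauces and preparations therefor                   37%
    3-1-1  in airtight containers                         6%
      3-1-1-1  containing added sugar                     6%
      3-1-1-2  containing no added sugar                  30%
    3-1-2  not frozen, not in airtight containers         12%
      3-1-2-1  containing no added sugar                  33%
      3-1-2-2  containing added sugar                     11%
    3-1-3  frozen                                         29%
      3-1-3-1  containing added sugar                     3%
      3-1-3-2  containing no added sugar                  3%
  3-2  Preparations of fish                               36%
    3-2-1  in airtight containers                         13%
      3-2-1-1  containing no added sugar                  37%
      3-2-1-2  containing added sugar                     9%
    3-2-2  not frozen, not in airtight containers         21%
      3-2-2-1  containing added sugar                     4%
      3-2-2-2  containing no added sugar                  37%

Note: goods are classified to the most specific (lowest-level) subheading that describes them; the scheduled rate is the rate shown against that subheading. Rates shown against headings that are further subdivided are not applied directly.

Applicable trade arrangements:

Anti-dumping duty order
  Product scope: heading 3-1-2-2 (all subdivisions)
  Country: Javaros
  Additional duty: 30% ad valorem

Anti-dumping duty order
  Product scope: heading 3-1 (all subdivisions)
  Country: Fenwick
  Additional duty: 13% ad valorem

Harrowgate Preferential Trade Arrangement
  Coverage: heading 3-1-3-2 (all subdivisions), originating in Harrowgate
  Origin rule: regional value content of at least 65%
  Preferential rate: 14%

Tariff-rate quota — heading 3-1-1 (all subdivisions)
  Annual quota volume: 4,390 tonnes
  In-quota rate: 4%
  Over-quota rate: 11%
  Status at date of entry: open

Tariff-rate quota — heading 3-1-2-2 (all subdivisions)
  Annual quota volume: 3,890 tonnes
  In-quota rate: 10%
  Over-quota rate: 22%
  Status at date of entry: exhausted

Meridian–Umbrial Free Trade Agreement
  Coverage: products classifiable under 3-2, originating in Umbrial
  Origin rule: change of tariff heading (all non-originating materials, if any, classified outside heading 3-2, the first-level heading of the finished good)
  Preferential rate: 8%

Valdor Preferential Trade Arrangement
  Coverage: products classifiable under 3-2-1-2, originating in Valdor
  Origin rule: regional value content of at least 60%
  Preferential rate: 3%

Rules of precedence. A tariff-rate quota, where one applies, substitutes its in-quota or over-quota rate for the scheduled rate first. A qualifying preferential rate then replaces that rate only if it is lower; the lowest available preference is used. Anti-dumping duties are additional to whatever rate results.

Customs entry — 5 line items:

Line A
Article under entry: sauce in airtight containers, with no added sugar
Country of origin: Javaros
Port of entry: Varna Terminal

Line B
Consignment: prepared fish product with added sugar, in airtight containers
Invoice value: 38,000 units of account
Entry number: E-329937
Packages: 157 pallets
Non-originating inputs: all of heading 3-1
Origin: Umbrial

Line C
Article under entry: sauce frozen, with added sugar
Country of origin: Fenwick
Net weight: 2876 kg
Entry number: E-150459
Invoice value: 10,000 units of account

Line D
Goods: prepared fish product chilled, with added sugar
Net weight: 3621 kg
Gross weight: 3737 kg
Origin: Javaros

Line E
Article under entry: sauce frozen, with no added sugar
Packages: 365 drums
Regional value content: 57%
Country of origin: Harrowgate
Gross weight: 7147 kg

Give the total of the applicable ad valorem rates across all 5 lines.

35%

Line A: sauce → 3-1; in airtight containers → 3-1-1; with no added sugar → 3-1-1-2. Scheduled 30%. quota on 3-1-1 open → in-quota 4%. → 4%.
Line B: prepared fish product → 3-2; in airtight containers → 3-2-1; with added sugar → 3-2-1-2. Scheduled 9%. Umbrial agreement on 3-2: CTH met → 8% available; preferential 8%. → 8%.
Line C: sauce → 3-1; frozen → 3-1-3; with added sugar → 3-1-3-1. Scheduled 3%. anti-dumping (Fenwick, 3-1): +13%; total 3% + 13% = 16%. → 16%.
Line D: prepared fish product → 3-2; chilled → 3-2-2; with added sugar → 3-2-2-1. Scheduled 4%. No special measure applies. → 4%.
Line E: sauce → 3-1; frozen → 3-1-3; with no added sugar → 3-1-3-2. Scheduled 3%. Harrowgate agreement on 3-1-3-2: RVC < 65%. → 3%.
Sum: 4% + 8% + 16% + 4% + 3% = 35%.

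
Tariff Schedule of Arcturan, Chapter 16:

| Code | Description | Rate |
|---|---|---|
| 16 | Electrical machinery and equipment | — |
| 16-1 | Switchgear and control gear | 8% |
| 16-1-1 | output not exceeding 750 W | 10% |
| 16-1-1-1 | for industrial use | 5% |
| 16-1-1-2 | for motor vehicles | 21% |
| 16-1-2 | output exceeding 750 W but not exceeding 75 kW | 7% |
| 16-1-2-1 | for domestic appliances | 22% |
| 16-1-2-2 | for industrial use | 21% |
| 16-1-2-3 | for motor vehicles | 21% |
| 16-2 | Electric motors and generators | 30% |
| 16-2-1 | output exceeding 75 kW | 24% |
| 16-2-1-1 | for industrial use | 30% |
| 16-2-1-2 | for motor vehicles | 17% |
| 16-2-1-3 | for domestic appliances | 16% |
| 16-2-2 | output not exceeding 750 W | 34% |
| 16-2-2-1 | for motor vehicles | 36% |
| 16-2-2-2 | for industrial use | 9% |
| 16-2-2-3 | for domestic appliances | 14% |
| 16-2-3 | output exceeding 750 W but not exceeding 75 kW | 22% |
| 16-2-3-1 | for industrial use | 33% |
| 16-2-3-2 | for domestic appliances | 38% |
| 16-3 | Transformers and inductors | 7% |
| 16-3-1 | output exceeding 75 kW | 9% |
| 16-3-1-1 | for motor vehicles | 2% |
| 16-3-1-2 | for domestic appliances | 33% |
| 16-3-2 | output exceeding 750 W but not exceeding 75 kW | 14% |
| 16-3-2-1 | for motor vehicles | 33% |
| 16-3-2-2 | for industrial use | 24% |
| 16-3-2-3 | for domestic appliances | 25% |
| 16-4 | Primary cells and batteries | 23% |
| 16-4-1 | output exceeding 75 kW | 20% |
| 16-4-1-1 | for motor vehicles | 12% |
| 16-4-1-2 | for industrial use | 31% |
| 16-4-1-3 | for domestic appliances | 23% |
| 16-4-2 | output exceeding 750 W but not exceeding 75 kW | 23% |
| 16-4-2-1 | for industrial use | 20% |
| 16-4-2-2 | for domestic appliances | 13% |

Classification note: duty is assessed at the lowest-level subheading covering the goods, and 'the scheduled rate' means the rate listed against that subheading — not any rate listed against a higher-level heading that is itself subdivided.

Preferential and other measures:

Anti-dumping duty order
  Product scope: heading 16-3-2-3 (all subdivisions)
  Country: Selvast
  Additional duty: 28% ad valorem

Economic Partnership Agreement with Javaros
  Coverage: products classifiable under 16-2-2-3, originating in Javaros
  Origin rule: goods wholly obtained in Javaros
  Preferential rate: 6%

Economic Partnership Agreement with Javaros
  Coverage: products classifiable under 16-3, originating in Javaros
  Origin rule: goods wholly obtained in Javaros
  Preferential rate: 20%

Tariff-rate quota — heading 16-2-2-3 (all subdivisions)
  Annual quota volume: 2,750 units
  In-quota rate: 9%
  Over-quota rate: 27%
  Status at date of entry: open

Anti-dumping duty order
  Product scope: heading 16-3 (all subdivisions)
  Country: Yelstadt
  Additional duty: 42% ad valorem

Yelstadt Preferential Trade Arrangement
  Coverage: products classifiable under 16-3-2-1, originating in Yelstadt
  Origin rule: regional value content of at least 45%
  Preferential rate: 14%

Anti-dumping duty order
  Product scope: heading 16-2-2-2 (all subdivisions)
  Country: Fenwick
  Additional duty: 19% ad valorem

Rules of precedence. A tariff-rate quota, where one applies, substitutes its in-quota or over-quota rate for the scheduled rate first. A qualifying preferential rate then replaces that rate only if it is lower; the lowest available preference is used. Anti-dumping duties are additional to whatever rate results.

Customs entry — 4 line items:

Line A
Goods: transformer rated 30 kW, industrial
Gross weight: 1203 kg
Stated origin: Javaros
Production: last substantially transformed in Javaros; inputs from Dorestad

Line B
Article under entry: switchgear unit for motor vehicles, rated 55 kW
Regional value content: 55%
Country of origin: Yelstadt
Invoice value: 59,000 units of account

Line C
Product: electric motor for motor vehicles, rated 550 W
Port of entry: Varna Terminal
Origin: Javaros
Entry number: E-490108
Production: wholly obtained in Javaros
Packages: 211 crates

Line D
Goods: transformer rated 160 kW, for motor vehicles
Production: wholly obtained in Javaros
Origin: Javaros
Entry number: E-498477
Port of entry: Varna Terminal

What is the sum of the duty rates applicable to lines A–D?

Line A: transformer → 16-3; rated 30 kW → 16-3-2; industrial → 16-3-2-2. Scheduled 24%. Javaros agreement on 16-2-2-3: 16-3-2-2 not covered; Javaros agreement on 16-3: not wholly obtained. → 24%.
Line B: switchgear unit → 16-1; rated 55 kW → 16-1-2; for motor vehicles → 16-1-2-3. Scheduled 21%. Yelstadt agreement on 16-3-2-1: 16-1-2-3 not covered. → 21%.
Line C: electric motor → 16-2; rated 550 W → 16-2-2; for motor vehicles → 16-2-2-1. Scheduled 36%. Javaros agreement on 16-2-2-3: 16-2-2-1 not covered; Javaros agreement on 16-3: 16-2-2-1 not covered. → 36%.
Line D: transformer → 16-3; rated 160 kW → 16-3-1; for motor vehicles → 16-3-1-1. Scheduled 2%. Javaros agreement on 16-2-2-3: 16-3-1-1 not covered; Javaros agreement on 16-3: wholly obtained → 20% available; preference 20% not lower than 2% → no reduction. → 2%.
Sum: 24% + 21% + 36% + 2% = 83%.

83%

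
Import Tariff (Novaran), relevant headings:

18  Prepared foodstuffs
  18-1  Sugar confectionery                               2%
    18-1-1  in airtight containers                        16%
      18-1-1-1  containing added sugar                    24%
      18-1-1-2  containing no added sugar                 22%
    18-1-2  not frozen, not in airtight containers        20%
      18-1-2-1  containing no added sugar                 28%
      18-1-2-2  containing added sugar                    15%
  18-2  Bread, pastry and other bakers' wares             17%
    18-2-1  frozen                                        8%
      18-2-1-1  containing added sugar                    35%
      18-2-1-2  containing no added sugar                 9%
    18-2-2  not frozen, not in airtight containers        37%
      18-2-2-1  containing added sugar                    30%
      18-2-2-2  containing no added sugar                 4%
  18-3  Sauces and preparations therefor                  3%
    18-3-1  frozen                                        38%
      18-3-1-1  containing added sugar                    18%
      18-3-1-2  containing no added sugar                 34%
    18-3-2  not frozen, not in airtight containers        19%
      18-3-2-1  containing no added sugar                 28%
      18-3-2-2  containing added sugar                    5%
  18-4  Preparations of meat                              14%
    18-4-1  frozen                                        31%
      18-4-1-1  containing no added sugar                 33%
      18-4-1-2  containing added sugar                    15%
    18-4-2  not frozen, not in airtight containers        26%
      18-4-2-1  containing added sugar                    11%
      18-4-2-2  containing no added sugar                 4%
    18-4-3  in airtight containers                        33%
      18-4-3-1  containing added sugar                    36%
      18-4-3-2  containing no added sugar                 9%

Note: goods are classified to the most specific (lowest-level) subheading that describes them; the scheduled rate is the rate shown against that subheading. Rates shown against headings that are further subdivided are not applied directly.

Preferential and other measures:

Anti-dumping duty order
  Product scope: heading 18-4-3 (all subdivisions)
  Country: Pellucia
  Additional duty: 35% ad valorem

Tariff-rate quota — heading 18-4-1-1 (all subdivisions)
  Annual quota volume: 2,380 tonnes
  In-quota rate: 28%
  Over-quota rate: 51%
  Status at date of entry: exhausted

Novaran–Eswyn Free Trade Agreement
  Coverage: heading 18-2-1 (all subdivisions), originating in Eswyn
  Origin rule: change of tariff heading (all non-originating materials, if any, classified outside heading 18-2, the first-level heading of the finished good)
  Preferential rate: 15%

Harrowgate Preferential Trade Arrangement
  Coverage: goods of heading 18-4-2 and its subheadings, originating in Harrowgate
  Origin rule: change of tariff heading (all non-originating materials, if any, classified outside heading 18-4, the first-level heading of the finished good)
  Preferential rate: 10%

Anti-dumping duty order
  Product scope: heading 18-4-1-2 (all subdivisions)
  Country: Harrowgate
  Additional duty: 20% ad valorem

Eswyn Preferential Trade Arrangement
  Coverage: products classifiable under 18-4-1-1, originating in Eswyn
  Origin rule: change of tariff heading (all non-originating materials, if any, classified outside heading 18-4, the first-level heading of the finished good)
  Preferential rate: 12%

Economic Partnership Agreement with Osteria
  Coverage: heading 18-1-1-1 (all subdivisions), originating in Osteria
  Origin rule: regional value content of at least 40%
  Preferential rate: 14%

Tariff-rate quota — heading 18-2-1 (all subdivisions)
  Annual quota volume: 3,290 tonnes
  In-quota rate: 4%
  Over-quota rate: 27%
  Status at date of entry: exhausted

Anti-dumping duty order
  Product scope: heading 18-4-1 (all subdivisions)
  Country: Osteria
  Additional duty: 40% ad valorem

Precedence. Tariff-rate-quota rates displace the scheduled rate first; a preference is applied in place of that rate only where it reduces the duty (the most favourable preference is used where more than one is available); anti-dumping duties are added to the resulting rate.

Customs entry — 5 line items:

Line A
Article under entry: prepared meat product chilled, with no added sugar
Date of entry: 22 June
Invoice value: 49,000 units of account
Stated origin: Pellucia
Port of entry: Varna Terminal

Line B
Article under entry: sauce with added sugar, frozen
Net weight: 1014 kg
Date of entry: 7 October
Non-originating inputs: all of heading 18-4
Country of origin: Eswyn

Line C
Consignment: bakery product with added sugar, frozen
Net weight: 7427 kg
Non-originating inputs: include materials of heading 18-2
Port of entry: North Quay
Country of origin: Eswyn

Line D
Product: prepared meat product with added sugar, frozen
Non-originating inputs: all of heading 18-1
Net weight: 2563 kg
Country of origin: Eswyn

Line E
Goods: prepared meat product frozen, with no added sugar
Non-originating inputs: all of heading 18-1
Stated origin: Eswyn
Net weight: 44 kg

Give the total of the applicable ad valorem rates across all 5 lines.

Line A: prepared meat product → 18-4; chilled → 18-4-2; with no added sugar → 18-4-2-2. Scheduled 4%. No special measure applies. → 4%.
Line B: sauce → 18-3; frozen → 18-3-1; with added sugar → 18-3-1-1. Scheduled 18%. Eswyn agreement on 18-2-1: 18-3-1-1 not covered; Eswyn agreement on 18-4-1-1: 18-3-1-1 not covered. → 18%.
Line C: bakery product → 18-2; frozen → 18-2-1; with added sugar → 18-2-1-1. Scheduled 35%. quota on 18-2-1 exhausted → over-quota 27%; Eswyn agreement on 18-2-1: CTH not met; Eswyn agreement on 18-4-1-1: 18-2-1-1 not covered. → 27%.
Line D: prepared meat product → 18-4; frozen → 18-4-1; with added sugar → 18-4-1-2. Scheduled 15%. Eswyn agreement on 18-2-1: 18-4-1-2 not covered; Eswyn agreement on 18-4-1-1: 18-4-1-2 not covered. → 15%.
Line E: prepared meat product → 18-4; frozen → 18-4-1; with no added sugar → 18-4-1-1. Scheduled 33%. quota on 18-4-1-1 exhausted → over-quota 51%; Eswyn agreement on 18-2-1: 18-4-1-1 not covered; Eswyn agreement on 18-4-1-1: CTH met → 12% available; preferential 12%. → 12%.
Sum: 4% + 18% + 27% + 15% + 12% = 76%.

76%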